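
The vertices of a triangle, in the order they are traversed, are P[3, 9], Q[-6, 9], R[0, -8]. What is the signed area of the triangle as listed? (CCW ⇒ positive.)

Cross-terms: 81, 48, 24  ⇒  Σ = 153
Signed area = Σ/2 = 76.5 (positive ⇒ counter-clockwise traversal).

76.5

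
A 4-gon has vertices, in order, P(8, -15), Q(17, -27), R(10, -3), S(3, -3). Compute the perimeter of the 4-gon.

60

|PQ| = √((9)² + (-12)²) = √225 = 15
|QR| = √((-7)² + (24)²) = √625 = 25
|RS| = √((-7)² + (0)²) = √49 = 7
|SP| = √((5)² + (-12)²) = √169 = 13
Perimeter = 15 + 25 + 7 + 13 = 60.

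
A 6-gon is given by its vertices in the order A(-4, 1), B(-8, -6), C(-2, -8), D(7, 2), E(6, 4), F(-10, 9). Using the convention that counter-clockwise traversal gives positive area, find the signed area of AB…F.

Apply the shoelace formula: 2A = Σ (x_i·y_{i+1} − x_{i+1}·y_i), indices taken mod 6.
Σ = (32) + (52) + (52) + (16) + (94) + (26) = 272
Signed area = Σ/2 = 136 (positive ⇒ counter-clockwise traversal).

136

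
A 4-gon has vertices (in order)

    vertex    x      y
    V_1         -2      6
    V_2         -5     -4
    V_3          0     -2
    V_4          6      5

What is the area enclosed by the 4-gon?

53

V_1→V_2: (-2)(-4) − (-5)(6) = 38
V_2→V_3: (-5)(-2) − (0)(-4) = 10
V_3→V_4: (0)(5) − (6)(-2) = 12
V_4→V_1: (6)(6) − (-2)(5) = 46
Σ = 106
Area = |Σ|/2 = 53.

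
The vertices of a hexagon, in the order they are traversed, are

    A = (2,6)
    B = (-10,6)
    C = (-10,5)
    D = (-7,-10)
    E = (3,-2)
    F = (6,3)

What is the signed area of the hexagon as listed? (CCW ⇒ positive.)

156

Cross-terms: 72, 10, 135, 44, 21, 30  ⇒  Σ = 312
Signed area = Σ/2 = 156 (positive ⇒ counter-clockwise traversal).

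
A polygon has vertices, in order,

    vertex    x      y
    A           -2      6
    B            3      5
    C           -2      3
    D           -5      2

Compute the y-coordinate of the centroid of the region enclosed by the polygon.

Apply the shoelace (surveyor's) formula. First the cross-terms c_i = x_i·y_{i+1} − x_{i+1}·y_i:
  -28, 19, 11, -26  ⇒  2A = -24, A = -12.
Then Σ (y_i + y_{i+1})·c_i = -309, so ȳ = -309 / (6·(-12)) = 103/24.

103/24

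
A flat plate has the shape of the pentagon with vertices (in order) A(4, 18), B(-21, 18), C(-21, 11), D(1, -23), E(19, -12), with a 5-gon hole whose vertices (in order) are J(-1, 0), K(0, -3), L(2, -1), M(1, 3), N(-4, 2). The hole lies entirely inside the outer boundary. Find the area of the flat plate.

Outer boundary:
Apply the shoelace formula: 2A = Σ (x_i·y_{i+1} − x_{i+1}·y_i), indices taken mod 5.
A→B: (4)(18) − (-21)(18) = 450
B→C: (-21)(11) − (-21)(18) = 147
C→D: (-21)(-23) − (1)(11) = 472
D→E: (1)(-12) − (19)(-23) = 425
E→A: (19)(18) − (4)(-12) = 390
Σ = 1884
Area = |Σ|/2 = 942.
Hole:
J→K: (-1)(-3) − (0)(0) = 3
K→L: (0)(-1) − (2)(-3) = 6
L→M: (2)(3) − (1)(-1) = 7
M→N: (1)(2) − (-4)(3) = 14
N→J: (-4)(0) − (-1)(2) = 2
Σ = 32
Area = |Σ|/2 = 16.
Net area = 942 − 16 = 926.

926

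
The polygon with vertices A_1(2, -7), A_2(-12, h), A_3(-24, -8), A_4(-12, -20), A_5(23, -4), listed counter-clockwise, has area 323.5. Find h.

Write out the shoelace sum; only the two edges meeting at A_2 involve h:
2·Area = [(2·h − (-12)·(-7)) + ((-12)·(-8) − (-24)·h)] + 739
       = 26·h + 751 = 647
⇒ h = -4.

-4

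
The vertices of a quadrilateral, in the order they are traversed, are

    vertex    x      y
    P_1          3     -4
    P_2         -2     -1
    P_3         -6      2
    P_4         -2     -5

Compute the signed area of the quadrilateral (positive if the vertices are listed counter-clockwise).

18

Σ = (-11) + (-10) + (34) + (23) = 36
Signed area = Σ/2 = 18 (positive ⇒ counter-clockwise traversal).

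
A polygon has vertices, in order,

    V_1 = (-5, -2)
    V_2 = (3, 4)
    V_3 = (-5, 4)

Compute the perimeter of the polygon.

|V_1V_2| = √((8)² + (6)²) = √100 = 10
|V_2V_3| = √((-8)² + (0)²) = √64 = 8
|V_3V_1| = √((0)² + (-6)²) = √36 = 6
Perimeter = 10 + 8 + 6 = 24.

24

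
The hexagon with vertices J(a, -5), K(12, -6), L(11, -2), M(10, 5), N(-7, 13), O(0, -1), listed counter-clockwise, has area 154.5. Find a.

8

The doubled signed area Σ (x_i y_{i+1} − x_{i+1} y_i) is linear in a.
With a=0 it equals 349; the coefficient of a is -5 (from the two edges through J).
So -5·a + 349 = 2·154.5 = 309 ⇒ a = 8.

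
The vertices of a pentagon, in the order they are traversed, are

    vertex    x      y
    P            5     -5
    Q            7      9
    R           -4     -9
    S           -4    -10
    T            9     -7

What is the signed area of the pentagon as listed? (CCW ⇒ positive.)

82.5

Apply Gauss's area formula: 2A = Σ (x_i·y_{i+1} − x_{i+1}·y_i), indices taken mod 5.
P→Q: (5)(9) − (7)(-5) = 80
Q→R: (7)(-9) − (-4)(9) = -27
R→S: (-4)(-10) − (-4)(-9) = 4
S→T: (-4)(-7) − (9)(-10) = 118
T→P: (9)(-5) − (5)(-7) = -10
Σ = 165
Signed area = Σ/2 = 82.5 (positive ⇒ counter-clockwise traversal).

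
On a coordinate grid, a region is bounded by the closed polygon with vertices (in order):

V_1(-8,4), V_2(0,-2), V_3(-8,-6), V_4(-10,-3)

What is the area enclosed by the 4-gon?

Σ = (16) + (-16) + (-36) + (-64) = -100
Area = |Σ|/2 = 50.

50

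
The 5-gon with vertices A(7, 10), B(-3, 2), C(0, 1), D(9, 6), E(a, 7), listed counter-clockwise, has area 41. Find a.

9

Write out the shoelace sum; only the two edges meeting at E involve a:
2·Area = [(9·7 − a·6) + (a·10 − 7·7)] + 32
       = 4·a + 46 = 82
⇒ a = 9.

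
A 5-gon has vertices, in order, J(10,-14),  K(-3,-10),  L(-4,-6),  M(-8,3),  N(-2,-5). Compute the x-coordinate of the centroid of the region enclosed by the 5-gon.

Apply the shoelace (surveyor's) formula. First the cross-terms c_i = x_i·y_{i+1} − x_{i+1}·y_i:
  -142, -22, -60, 46, 78  ⇒  2A = -100, A = -50.
Then Σ (x_i + x_{i+1})·c_i = 44, so x̄ = 44 / (6·(-50)) = -11/75.

-11/75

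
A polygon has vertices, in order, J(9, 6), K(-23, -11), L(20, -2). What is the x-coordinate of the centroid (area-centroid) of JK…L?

2

Apply the shoelace (surveyor's) formula. First the cross-terms c_i = x_i·y_{i+1} − x_{i+1}·y_i:
  39, 266, 138  ⇒  2A = 443, A = 221.5.
Then Σ (x_i + x_{i+1})·c_i = 2658, so x̄ = 2658 / (6·221.5) = 2.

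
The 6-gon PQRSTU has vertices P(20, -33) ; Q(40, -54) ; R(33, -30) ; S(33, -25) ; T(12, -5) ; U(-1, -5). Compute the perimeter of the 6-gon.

136

|PQ| = √((20)² + (-21)²) = √841 = 29
|QR| = √((-7)² + (24)²) = √625 = 25
|RS| = √((0)² + (5)²) = √25 = 5
|ST| = √((-21)² + (20)²) = √841 = 29
|TU| = √((-13)² + (0)²) = √169 = 13
|UP| = √((21)² + (-28)²) = √1225 = 35
Perimeter = 29 + 25 + 5 + 29 + 13 + 35 = 136.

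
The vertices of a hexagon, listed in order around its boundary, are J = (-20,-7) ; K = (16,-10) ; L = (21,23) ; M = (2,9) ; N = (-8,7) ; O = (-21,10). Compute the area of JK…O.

Σ = (312) + (578) + (143) + (86) + (67) + (347) = 1533
Area = |Σ|/2 = 766.5.

766.5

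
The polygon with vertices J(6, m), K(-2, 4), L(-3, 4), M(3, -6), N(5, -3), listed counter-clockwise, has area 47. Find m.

3

The doubled signed area Σ (x_i y_{i+1} − x_{i+1} y_i) is linear in m.
With m=0 it equals 73; the coefficient of m is 7 (from the two edges through J).
So 7·m + 73 = 2·47 = 94 ⇒ m = 3.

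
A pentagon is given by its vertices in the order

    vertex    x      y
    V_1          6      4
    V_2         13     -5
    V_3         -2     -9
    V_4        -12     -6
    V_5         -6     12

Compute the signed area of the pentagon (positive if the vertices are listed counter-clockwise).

-290.5

V_1→V_2: (6)(-5) − (13)(4) = -82
V_2→V_3: (13)(-9) − (-2)(-5) = -127
V_3→V_4: (-2)(-6) − (-12)(-9) = -96
V_4→V_5: (-12)(12) − (-6)(-6) = -180
V_5→V_1: (-6)(4) − (6)(12) = -96
Σ = -581
Signed area = Σ/2 = -290.5 (negative ⇒ clockwise traversal).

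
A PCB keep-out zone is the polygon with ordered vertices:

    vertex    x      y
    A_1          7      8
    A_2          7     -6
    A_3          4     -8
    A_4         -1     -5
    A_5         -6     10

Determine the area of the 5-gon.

Apply the surveyor's formula: 2A = Σ (x_i·y_{i+1} − x_{i+1}·y_i), indices taken mod 5.
A_1→A_2: (7)(-6) − (7)(8) = -98
A_2→A_3: (7)(-8) − (4)(-6) = -32
A_3→A_4: (4)(-5) − (-1)(-8) = -28
A_4→A_5: (-1)(10) − (-6)(-5) = -40
A_5→A_1: (-6)(8) − (7)(10) = -118
Σ = -316
Area = |Σ|/2 = 158.

158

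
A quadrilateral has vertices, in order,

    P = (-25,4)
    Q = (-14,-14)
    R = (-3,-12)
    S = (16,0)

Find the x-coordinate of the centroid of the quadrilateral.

-1338/197

Apply Gauss's area formula. First the cross-terms c_i = x_i·y_{i+1} − x_{i+1}·y_i:
  406, 126, 192, 64  ⇒  2A = 788, A = 394.
Then Σ (x_i + x_{i+1})·c_i = -16056, so x̄ = -16056 / (6·394) = -1338/197.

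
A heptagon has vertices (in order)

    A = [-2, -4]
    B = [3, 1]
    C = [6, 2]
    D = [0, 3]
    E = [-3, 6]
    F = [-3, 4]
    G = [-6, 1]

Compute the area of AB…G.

Apply the shoelace formula: 2A = Σ (x_i·y_{i+1} − x_{i+1}·y_i), indices taken mod 7.
Σ = (10) + (0) + (18) + (9) + (6) + (21) + (26) = 90
Area = |Σ|/2 = 45.

45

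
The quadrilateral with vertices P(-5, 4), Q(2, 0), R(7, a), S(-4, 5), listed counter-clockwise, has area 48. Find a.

The doubled signed area Σ (x_i y_{i+1} − x_{i+1} y_i) is linear in a.
With a=0 it equals 36; the coefficient of a is 6 (from the two edges through R).
So 6·a + 36 = 2·48 = 96 ⇒ a = 10.

10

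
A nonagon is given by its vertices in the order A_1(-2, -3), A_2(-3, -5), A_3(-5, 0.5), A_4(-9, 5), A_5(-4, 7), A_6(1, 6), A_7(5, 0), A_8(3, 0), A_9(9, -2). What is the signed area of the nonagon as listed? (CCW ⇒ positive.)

Apply Gauss's area formula: 2A = Σ (x_i·y_{i+1} − x_{i+1}·y_i), indices taken mod 9.
A_1→A_2: (-2)(-5) − (-3)(-3) = 1
A_2→A_3: (-3)(0.5) − (-5)(-5) = -26.5
A_3→A_4: (-5)(5) − (-9)(0.5) = -20.5
A_4→A_5: (-9)(7) − (-4)(5) = -43
A_5→A_6: (-4)(6) − (1)(7) = -31
A_6→A_7: (1)(0) − (5)(6) = -30
A_7→A_8: (5)(0) − (3)(0) = 0
A_8→A_9: (3)(-2) − (9)(0) = -6
A_9→A_1: (9)(-3) − (-2)(-2) = -31
Σ = -187
Signed area = Σ/2 = -93.5 (negative ⇒ clockwise traversal).

-93.5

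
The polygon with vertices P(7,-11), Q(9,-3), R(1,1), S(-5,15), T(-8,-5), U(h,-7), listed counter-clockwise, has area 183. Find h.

The doubled signed area Σ (x_i y_{i+1} − x_{i+1} y_i) is linear in h.
With h=0 it equals 360; the coefficient of h is -6 (from the two edges through U).
So -6·h + 360 = 2·183 = 366 ⇒ h = -1.

-1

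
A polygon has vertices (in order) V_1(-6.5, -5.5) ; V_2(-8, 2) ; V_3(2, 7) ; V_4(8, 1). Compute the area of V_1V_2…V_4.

104.25

Apply the surveyor's formula: 2A = Σ (x_i·y_{i+1} − x_{i+1}·y_i), indices taken mod 4.
Σ = (-57) + (-60) + (-54) + (-37.5) = -208.5
Area = |Σ|/2 = 104.25.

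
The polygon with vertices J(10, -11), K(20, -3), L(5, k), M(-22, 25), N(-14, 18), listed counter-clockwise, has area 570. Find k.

21

Write out the shoelace sum; only the two edges meeting at L involve k:
2·Area = [(20·k − 5·(-3)) + (5·25 − (-22)·k)] + 118
       = 42·k + 258 = 1140
⇒ k = 21.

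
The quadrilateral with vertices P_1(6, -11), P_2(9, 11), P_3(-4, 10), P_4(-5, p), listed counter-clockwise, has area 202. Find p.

0

The doubled signed area Σ (x_i y_{i+1} − x_{i+1} y_i) is linear in p.
With p=0 it equals 404; the coefficient of p is -10 (from the two edges through P_4).
So -10·p + 404 = 2·202 = 404 ⇒ p = 0.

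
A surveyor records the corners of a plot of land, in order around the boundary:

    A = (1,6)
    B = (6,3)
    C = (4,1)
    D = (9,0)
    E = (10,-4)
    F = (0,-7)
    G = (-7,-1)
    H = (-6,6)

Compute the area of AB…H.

146.5

Apply the shoelace (surveyor's) formula: 2A = Σ (x_i·y_{i+1} − x_{i+1}·y_i), indices taken mod 8.
Σ = (-33) + (-6) + (-9) + (-36) + (-70) + (-49) + (-48) + (-42) = -293
Area = |Σ|/2 = 146.5.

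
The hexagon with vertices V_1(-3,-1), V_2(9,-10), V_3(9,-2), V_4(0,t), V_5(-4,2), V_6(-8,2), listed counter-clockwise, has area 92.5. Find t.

Write out the shoelace sum; only the two edges meeting at V_4 involve t:
2·Area = [(9·t − 0·(-2)) + (0·2 − (-4)·t)] + 133
       = 13·t + 133 = 185
⇒ t = 4.

4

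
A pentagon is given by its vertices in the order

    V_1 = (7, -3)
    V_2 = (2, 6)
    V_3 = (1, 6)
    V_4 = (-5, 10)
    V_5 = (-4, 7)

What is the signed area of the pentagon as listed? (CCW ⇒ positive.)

Apply the shoelace (surveyor's) formula: 2A = Σ (x_i·y_{i+1} − x_{i+1}·y_i), indices taken mod 5.
Cross-terms: 48, 6, 40, 5, -37  ⇒  Σ = 62
Signed area = Σ/2 = 31 (positive ⇒ counter-clockwise traversal).

31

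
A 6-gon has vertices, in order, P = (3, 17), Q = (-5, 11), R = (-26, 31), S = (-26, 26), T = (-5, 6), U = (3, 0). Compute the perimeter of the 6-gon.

100

|PQ| = √((-8)² + (-6)²) = √100 = 10
|QR| = √((-21)² + (20)²) = √841 = 29
|RS| = √((0)² + (-5)²) = √25 = 5
|ST| = √((21)² + (-20)²) = √841 = 29
|TU| = √((8)² + (-6)²) = √100 = 10
|UP| = √((0)² + (17)²) = √289 = 17
Perimeter = 10 + 29 + 5 + 29 + 10 + 17 = 100.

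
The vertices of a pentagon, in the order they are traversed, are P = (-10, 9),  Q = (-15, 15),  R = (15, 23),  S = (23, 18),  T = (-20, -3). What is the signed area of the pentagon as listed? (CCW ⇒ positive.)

-381.5

Apply the surveyor's formula: 2A = Σ (x_i·y_{i+1} − x_{i+1}·y_i), indices taken mod 5.
Σ = (-15) + (-570) + (-259) + (291) + (-210) = -763
Signed area = Σ/2 = -381.5 (negative ⇒ clockwise traversal).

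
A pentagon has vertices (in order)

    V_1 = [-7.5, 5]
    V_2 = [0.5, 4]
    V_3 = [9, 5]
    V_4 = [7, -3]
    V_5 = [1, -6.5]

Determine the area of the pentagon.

Apply the shoelace (surveyor's) formula: 2A = Σ (x_i·y_{i+1} − x_{i+1}·y_i), indices taken mod 5.
V_1→V_2: (-7.5)(4) − (0.5)(5) = -32.5
V_2→V_3: (0.5)(5) − (9)(4) = -33.5
V_3→V_4: (9)(-3) − (7)(5) = -62
V_4→V_5: (7)(-6.5) − (1)(-3) = -42.5
V_5→V_1: (1)(5) − (-7.5)(-6.5) = -43.75
Σ = -214.25
Area = |Σ|/2 = 107.125.

107.125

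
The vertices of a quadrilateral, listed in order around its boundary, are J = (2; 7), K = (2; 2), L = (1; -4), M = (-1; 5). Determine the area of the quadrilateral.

18

J→K: (2)(2) − (2)(7) = -10
K→L: (2)(-4) − (1)(2) = -10
L→M: (1)(5) − (-1)(-4) = 1
M→J: (-1)(7) − (2)(5) = -17
Σ = -36
Area = |Σ|/2 = 18.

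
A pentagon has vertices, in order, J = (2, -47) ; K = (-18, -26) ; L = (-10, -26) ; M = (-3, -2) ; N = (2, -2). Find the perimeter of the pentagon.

|JK| = √((-20)² + (21)²) = √841 = 29
|KL| = √((8)² + (0)²) = √64 = 8
|LM| = √((7)² + (24)²) = √625 = 25
|MN| = √((5)² + (0)²) = √25 = 5
|NJ| = √((0)² + (-45)²) = √2025 = 45
Perimeter = 29 + 8 + 25 + 5 + 45 = 112.

112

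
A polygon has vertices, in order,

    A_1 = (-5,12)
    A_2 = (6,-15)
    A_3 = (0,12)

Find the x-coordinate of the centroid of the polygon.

1/3

Apply the surveyor's formula. First the cross-terms c_i = x_i·y_{i+1} − x_{i+1}·y_i:
  3, 72, 60  ⇒  2A = 135, A = 67.5.
Then Σ (x_i + x_{i+1})·c_i = 135, so x̄ = 135 / (6·67.5) = 1/3.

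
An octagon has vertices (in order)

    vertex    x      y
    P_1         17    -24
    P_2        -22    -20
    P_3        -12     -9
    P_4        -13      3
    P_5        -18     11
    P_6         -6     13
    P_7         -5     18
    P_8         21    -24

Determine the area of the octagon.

858.5

Apply the shoelace formula: 2A = Σ (x_i·y_{i+1} − x_{i+1}·y_i), indices taken mod 8.
Σ = (-868) + (-42) + (-153) + (-89) + (-168) + (-43) + (-258) + (-96) = -1717
Area = |Σ|/2 = 858.5.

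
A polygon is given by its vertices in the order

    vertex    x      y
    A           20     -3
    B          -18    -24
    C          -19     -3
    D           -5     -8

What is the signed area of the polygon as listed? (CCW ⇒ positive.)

-312

Apply the surveyor's formula: 2A = Σ (x_i·y_{i+1} − x_{i+1}·y_i), indices taken mod 4.
Σ = (-534) + (-402) + (137) + (175) = -624
Signed area = Σ/2 = -312 (negative ⇒ clockwise traversal).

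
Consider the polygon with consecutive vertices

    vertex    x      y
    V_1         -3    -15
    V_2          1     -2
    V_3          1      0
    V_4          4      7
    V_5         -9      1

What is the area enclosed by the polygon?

117.5

Apply the surveyor's formula: 2A = Σ (x_i·y_{i+1} − x_{i+1}·y_i), indices taken mod 5.
Σ = (21) + (2) + (7) + (67) + (138) = 235
Area = |Σ|/2 = 117.5.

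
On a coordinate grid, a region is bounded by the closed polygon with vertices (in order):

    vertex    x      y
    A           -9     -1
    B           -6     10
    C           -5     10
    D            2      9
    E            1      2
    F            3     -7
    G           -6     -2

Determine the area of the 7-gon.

124.5

Apply the shoelace formula: 2A = Σ (x_i·y_{i+1} − x_{i+1}·y_i), indices taken mod 7.
Cross-terms: -96, -10, -65, -5, -13, -48, -12  ⇒  Σ = -249
Area = |Σ|/2 = 124.5.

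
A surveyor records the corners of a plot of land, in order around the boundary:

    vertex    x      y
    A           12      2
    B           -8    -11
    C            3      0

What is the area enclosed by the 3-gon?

A→B: (12)(-11) − (-8)(2) = -116
B→C: (-8)(0) − (3)(-11) = 33
C→A: (3)(2) − (12)(0) = 6
Σ = -77
Area = |Σ|/2 = 38.5.

38.5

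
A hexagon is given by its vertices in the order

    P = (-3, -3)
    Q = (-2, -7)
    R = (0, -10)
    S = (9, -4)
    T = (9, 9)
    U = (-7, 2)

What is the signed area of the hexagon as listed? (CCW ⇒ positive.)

Cross-terms: 15, 20, 90, 117, 81, 27  ⇒  Σ = 350
Signed area = Σ/2 = 175 (positive ⇒ counter-clockwise traversal).

175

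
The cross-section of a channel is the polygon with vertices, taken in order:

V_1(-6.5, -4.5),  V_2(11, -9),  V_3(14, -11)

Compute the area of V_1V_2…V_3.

10.75

V_1→V_2: (-6.5)(-9) − (11)(-4.5) = 108
V_2→V_3: (11)(-11) − (14)(-9) = 5
V_3→V_1: (14)(-4.5) − (-6.5)(-11) = -134.5
Σ = -21.5
Area = |Σ|/2 = 10.75.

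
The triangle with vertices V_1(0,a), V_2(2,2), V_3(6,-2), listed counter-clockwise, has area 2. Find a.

5

The doubled signed area Σ (x_i y_{i+1} − x_{i+1} y_i) is linear in a.
With a=0 it equals -16; the coefficient of a is 4 (from the two edges through V_1).
So 4·a + -16 = 2·2 = 4 ⇒ a = 5.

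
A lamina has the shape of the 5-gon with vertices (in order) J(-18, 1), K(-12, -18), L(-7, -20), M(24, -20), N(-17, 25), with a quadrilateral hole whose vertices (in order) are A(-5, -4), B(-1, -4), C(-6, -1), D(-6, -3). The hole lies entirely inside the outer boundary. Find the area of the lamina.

874.5

Outer boundary:
Cross-terms: 336, 114, 620, 260, 433  ⇒  Σ = 1763
Area = |Σ|/2 = 881.5.
Hole:
Apply the shoelace (surveyor's) formula: 2A = Σ (x_i·y_{i+1} − x_{i+1}·y_i), indices taken mod 4.
Σ = (16) + (-23) + (12) + (9) = 14
Area = |Σ|/2 = 7.
Net area = 881.5 − 7 = 874.5.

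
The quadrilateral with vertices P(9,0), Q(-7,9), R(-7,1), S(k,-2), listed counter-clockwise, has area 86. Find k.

-3

The doubled signed area Σ (x_i y_{i+1} − x_{i+1} y_i) is linear in k.
With k=0 it equals 169; the coefficient of k is -1 (from the two edges through S).
So -1·k + 169 = 2·86 = 172 ⇒ k = -3.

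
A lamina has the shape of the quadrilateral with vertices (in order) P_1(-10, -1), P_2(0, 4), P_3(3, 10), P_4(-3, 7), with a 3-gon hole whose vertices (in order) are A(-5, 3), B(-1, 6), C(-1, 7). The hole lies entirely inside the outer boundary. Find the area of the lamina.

34

Outer boundary:
Cross-terms: -40, -12, 51, 73  ⇒  Σ = 72
Area = |Σ|/2 = 36.
Hole:
A→B: (-5)(6) − (-1)(3) = -27
B→C: (-1)(7) − (-1)(6) = -1
C→A: (-1)(3) − (-5)(7) = 32
Σ = 4
Area = |Σ|/2 = 2.
Net area = 36 − 2 = 34.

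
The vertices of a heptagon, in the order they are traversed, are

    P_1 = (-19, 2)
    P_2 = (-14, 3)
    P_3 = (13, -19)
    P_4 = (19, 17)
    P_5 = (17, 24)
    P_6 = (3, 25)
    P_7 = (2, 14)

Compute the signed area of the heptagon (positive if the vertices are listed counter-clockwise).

Apply the shoelace (surveyor's) formula: 2A = Σ (x_i·y_{i+1} − x_{i+1}·y_i), indices taken mod 7.
Σ = (-29) + (227) + (582) + (167) + (353) + (-8) + (270) = 1562
Signed area = Σ/2 = 781 (positive ⇒ counter-clockwise traversal).

781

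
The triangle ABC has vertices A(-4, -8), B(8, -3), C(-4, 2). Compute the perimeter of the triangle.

36

|AB| = √((12)² + (5)²) = √169 = 13
|BC| = √((-12)² + (5)²) = √169 = 13
|CA| = √((0)² + (-10)²) = √100 = 10
Perimeter = 13 + 13 + 10 = 36.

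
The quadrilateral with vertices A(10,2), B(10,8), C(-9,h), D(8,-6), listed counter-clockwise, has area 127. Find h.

The doubled signed area Σ (x_i y_{i+1} − x_{i+1} y_i) is linear in h.
With h=0 it equals 262; the coefficient of h is 2 (from the two edges through C).
So 2·h + 262 = 2·127 = 254 ⇒ h = -4.

-4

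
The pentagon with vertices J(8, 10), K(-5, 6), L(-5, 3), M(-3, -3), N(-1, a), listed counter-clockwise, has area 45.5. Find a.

3

Write out the shoelace sum; only the two edges meeting at N involve a:
2·Area = [((-3)·a − (-1)·(-3)) + ((-1)·10 − 8·a)] + 137
       = -11·a + 124 = 91
⇒ a = 3.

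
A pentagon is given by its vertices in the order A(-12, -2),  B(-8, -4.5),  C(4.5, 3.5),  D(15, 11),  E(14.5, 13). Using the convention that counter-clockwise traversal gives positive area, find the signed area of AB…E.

94.875

A→B: (-12)(-4.5) − (-8)(-2) = 38
B→C: (-8)(3.5) − (4.5)(-4.5) = -7.75
C→D: (4.5)(11) − (15)(3.5) = -3
D→E: (15)(13) − (14.5)(11) = 35.5
E→A: (14.5)(-2) − (-12)(13) = 127
Σ = 189.75
Signed area = Σ/2 = 94.875 (positive ⇒ counter-clockwise traversal).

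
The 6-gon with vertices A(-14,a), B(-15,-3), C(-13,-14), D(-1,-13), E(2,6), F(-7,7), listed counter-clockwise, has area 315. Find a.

11

Write out the shoelace sum; only the two edges meeting at A involve a:
2·Area = [((-7)·a − (-14)·7) + ((-14)·(-3) − (-15)·a)] + 402
       = 8·a + 542 = 630
⇒ a = 11.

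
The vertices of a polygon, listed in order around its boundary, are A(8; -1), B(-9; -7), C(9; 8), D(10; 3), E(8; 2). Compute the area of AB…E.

A→B: (8)(-7) − (-9)(-1) = -65
B→C: (-9)(8) − (9)(-7) = -9
C→D: (9)(3) − (10)(8) = -53
D→E: (10)(2) − (8)(3) = -4
E→A: (8)(-1) − (8)(2) = -24
Σ = -155
Area = |Σ|/2 = 77.5.

77.5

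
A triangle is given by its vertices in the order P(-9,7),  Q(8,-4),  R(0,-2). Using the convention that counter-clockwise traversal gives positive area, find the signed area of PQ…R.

Apply Gauss's area formula: 2A = Σ (x_i·y_{i+1} − x_{i+1}·y_i), indices taken mod 3.
Σ = (-20) + (-16) + (-18) = -54
Signed area = Σ/2 = -27 (negative ⇒ clockwise traversal).

-27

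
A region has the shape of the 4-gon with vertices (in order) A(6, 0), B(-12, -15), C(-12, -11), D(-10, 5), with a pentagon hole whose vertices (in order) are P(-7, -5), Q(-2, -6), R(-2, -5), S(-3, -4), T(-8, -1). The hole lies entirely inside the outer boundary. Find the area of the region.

Outer boundary:
A→B: (6)(-15) − (-12)(0) = -90
B→C: (-12)(-11) − (-12)(-15) = -48
C→D: (-12)(5) − (-10)(-11) = -170
D→A: (-10)(0) − (6)(5) = -30
Σ = -338
Area = |Σ|/2 = 169.
Hole:
Σ = (32) + (-2) + (-7) + (-29) + (33) = 27
Area = |Σ|/2 = 13.5.
Net area = 169 − 13.5 = 155.5.

155.5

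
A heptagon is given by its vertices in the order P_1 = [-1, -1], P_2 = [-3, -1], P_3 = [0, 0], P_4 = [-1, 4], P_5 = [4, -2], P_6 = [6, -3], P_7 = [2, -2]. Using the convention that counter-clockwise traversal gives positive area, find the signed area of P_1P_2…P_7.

-13

Cross-terms: -2, 0, 0, -14, 0, -6, -4  ⇒  Σ = -26
Signed area = Σ/2 = -13 (negative ⇒ clockwise traversal).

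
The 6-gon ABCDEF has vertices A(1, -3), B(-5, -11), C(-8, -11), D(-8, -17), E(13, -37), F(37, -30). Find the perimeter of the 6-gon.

|AB| = √((-6)² + (-8)²) = √100 = 10
|BC| = √((-3)² + (0)²) = √9 = 3
|CD| = √((0)² + (-6)²) = √36 = 6
|DE| = √((21)² + (-20)²) = √841 = 29
|EF| = √((24)² + (7)²) = √625 = 25
|FA| = √((-36)² + (27)²) = √2025 = 45
Perimeter = 10 + 3 + 6 + 29 + 25 + 45 = 118.

118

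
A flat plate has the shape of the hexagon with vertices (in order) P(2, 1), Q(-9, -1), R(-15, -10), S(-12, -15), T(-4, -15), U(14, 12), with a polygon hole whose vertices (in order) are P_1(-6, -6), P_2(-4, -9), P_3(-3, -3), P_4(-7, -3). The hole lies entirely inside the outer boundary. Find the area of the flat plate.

216

Outer boundary:
Cross-terms: 7, 75, 105, 120, 162, -10  ⇒  Σ = 459
Area = |Σ|/2 = 229.5.
Hole:
Apply the surveyor's formula: 2A = Σ (x_i·y_{i+1} − x_{i+1}·y_i), indices taken mod 4.
P_1→P_2: (-6)(-9) − (-4)(-6) = 30
P_2→P_3: (-4)(-3) − (-3)(-9) = -15
P_3→P_4: (-3)(-3) − (-7)(-3) = -12
P_4→P_1: (-7)(-6) − (-6)(-3) = 24
Σ = 27
Area = |Σ|/2 = 13.5.
Net area = 229.5 − 13.5 = 216.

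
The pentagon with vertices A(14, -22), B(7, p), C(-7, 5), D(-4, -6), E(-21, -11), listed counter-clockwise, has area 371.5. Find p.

The doubled signed area Σ (x_i y_{i+1} − x_{i+1} y_i) is linear in p.
With p=0 it equals 785; the coefficient of p is 21 (from the two edges through B).
So 21·p + 785 = 2·371.5 = 743 ⇒ p = -2.

-2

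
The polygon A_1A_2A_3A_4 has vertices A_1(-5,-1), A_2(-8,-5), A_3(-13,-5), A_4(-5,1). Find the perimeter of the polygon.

|A_1A_2| = √((-3)² + (-4)²) = √25 = 5
|A_2A_3| = √((-5)² + (0)²) = √25 = 5
|A_3A_4| = √((8)² + (6)²) = √100 = 10
|A_4A_1| = √((0)² + (-2)²) = √4 = 2
Perimeter = 5 + 5 + 10 + 2 = 22.

22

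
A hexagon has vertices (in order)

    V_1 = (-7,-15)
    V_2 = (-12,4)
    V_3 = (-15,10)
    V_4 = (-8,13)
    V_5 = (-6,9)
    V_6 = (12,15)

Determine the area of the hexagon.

Apply the shoelace formula: 2A = Σ (x_i·y_{i+1} − x_{i+1}·y_i), indices taken mod 6.
Σ = (-208) + (-60) + (-115) + (6) + (-198) + (-75) = -650
Area = |Σ|/2 = 325.

325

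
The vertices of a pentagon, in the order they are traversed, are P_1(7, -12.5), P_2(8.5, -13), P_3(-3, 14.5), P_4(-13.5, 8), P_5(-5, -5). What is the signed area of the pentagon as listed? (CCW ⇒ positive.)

Apply Gauss's area formula: 2A = Σ (x_i·y_{i+1} − x_{i+1}·y_i), indices taken mod 5.
Σ = (15.25) + (84.25) + (171.75) + (107.5) + (97.5) = 476.25
Signed area = Σ/2 = 238.125 (positive ⇒ counter-clockwise traversal).

238.125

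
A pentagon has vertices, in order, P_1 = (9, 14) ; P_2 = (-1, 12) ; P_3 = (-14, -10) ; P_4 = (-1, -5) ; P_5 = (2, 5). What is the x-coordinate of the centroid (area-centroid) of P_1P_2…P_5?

Apply the shoelace formula. First the cross-terms c_i = x_i·y_{i+1} − x_{i+1}·y_i:
  122, 178, 60, 5, -17  ⇒  2A = 348, A = 174.
Then Σ (x_i + x_{i+1})·c_i = -2776, so x̄ = -2776 / (6·174) = -694/261.

-694/261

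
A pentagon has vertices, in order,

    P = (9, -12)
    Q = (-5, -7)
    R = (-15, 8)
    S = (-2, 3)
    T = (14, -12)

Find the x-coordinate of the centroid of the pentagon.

-1.16

Apply the shoelace (surveyor's) formula. First the cross-terms c_i = x_i·y_{i+1} − x_{i+1}·y_i:
  -123, -145, -29, -18, -60  ⇒  2A = -375, A = -187.5.
Then Σ (x_i + x_{i+1})·c_i = 1305, so x̄ = 1305 / (6·(-187.5)) = -1.16.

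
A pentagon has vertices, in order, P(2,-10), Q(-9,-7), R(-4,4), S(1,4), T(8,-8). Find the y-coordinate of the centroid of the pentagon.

-778/219

Apply the shoelace (surveyor's) formula. First the cross-terms c_i = x_i·y_{i+1} − x_{i+1}·y_i:
  -104, -64, -20, -40, -64  ⇒  2A = -292, A = -146.
Then Σ (y_i + y_{i+1})·c_i = 3112, so ȳ = 3112 / (6·(-146)) = -778/219.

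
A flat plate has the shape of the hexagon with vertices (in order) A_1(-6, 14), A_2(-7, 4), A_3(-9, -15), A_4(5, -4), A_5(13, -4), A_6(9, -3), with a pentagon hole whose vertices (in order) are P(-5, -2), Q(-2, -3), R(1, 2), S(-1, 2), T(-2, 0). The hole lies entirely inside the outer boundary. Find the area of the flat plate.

220.5

Outer boundary:
Apply the shoelace formula: 2A = Σ (x_i·y_{i+1} − x_{i+1}·y_i), indices taken mod 6.
Σ = (74) + (141) + (111) + (32) + (-3) + (108) = 463
Area = |Σ|/2 = 231.5.
Hole:
Cross-terms: 11, -1, 4, 4, 4  ⇒  Σ = 22
Area = |Σ|/2 = 11.
Net area = 231.5 − 11 = 220.5.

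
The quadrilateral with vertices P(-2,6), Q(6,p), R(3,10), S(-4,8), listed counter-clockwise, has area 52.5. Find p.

The doubled signed area Σ (x_i y_{i+1} − x_{i+1} y_i) is linear in p.
With p=0 it equals 80; the coefficient of p is -5 (from the two edges through Q).
So -5·p + 80 = 2·52.5 = 105 ⇒ p = -5.

-5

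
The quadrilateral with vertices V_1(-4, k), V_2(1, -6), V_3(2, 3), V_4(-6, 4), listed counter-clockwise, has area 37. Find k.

1

Write out the shoelace sum; only the two edges meeting at V_1 involve k:
2·Area = [((-6)·k − (-4)·4) + ((-4)·(-6) − 1·k)] + 41
       = -7·k + 81 = 74
⇒ k = 1.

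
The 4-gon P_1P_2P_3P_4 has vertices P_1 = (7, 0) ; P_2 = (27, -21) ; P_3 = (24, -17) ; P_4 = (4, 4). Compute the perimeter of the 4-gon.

|P_1P_2| = √((20)² + (-21)²) = √841 = 29
|P_2P_3| = √((-3)² + (4)²) = √25 = 5
|P_3P_4| = √((-20)² + (21)²) = √841 = 29
|P_4P_1| = √((3)² + (-4)²) = √25 = 5
Perimeter = 29 + 5 + 29 + 5 = 68.

68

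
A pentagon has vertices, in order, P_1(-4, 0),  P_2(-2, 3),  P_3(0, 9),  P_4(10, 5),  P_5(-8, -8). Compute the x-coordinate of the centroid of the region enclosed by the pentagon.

Apply the surveyor's formula. First the cross-terms c_i = x_i·y_{i+1} − x_{i+1}·y_i:
  -12, -18, -90, -40, -32  ⇒  2A = -192, A = -96.
Then Σ (x_i + x_{i+1})·c_i = -488, so x̄ = -488 / (6·(-96)) = 61/72.

61/72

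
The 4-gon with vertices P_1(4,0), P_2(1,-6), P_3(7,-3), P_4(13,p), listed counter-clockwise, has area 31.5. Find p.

The doubled signed area Σ (x_i y_{i+1} − x_{i+1} y_i) is linear in p.
With p=0 it equals 54; the coefficient of p is 3 (from the two edges through P_4).
So 3·p + 54 = 2·31.5 = 63 ⇒ p = 3.

3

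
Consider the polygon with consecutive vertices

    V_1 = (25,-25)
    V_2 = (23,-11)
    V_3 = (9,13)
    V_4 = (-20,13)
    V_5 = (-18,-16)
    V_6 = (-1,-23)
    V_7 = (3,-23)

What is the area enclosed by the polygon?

Apply Gauss's area formula: 2A = Σ (x_i·y_{i+1} − x_{i+1}·y_i), indices taken mod 7.
Cross-terms: 300, 398, 377, 554, 398, 92, 500  ⇒  Σ = 2619
Area = |Σ|/2 = 1309.5.

1309.5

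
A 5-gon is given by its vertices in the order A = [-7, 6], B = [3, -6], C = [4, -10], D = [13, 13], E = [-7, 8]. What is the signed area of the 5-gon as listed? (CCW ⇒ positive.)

204.5

Apply the surveyor's formula: 2A = Σ (x_i·y_{i+1} − x_{i+1}·y_i), indices taken mod 5.
A→B: (-7)(-6) − (3)(6) = 24
B→C: (3)(-10) − (4)(-6) = -6
C→D: (4)(13) − (13)(-10) = 182
D→E: (13)(8) − (-7)(13) = 195
E→A: (-7)(6) − (-7)(8) = 14
Σ = 409
Signed area = Σ/2 = 204.5 (positive ⇒ counter-clockwise traversal).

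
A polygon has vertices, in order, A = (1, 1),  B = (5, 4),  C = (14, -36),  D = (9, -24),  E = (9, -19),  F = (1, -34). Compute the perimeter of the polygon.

|AB| = √((4)² + (3)²) = √25 = 5
|BC| = √((9)² + (-40)²) = √1681 = 41
|CD| = √((-5)² + (12)²) = √169 = 13
|DE| = √((0)² + (5)²) = √25 = 5
|EF| = √((-8)² + (-15)²) = √289 = 17
|FA| = √((0)² + (35)²) = √1225 = 35
Perimeter = 5 + 41 + 13 + 5 + 17 + 35 = 116.

116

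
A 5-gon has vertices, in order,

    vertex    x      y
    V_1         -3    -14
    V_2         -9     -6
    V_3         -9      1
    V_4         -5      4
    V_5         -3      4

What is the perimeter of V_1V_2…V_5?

|V_1V_2| = √((-6)² + (8)²) = √100 = 10
|V_2V_3| = √((0)² + (7)²) = √49 = 7
|V_3V_4| = √((4)² + (3)²) = √25 = 5
|V_4V_5| = √((2)² + (0)²) = √4 = 2
|V_5V_1| = √((0)² + (-18)²) = √324 = 18
Perimeter = 10 + 7 + 5 + 2 + 18 = 42.

42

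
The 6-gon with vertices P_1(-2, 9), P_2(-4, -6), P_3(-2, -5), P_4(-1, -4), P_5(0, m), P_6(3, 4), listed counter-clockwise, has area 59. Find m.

-6

The doubled signed area Σ (x_i y_{i+1} − x_{i+1} y_i) is linear in m.
With m=0 it equals 94; the coefficient of m is -4 (from the two edges through P_5).
So -4·m + 94 = 2·59 = 118 ⇒ m = -6.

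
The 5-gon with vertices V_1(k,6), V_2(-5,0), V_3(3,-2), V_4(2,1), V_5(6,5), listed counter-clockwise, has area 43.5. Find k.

Write out the shoelace sum; only the two edges meeting at V_1 involve k:
2·Area = [(6·6 − k·5) + (k·0 − (-5)·6)] + 21
       = -5·k + 87 = 87
⇒ k = 0.

0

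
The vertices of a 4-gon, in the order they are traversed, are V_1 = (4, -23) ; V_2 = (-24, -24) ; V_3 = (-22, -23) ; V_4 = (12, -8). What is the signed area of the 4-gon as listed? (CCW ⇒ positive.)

-208

Apply Gauss's area formula: 2A = Σ (x_i·y_{i+1} − x_{i+1}·y_i), indices taken mod 4.
Cross-terms: -648, 24, 452, -244  ⇒  Σ = -416
Signed area = Σ/2 = -208 (negative ⇒ clockwise traversal).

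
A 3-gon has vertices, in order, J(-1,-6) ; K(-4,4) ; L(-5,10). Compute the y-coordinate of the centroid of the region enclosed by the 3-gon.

8/3

Apply Gauss's area formula. First the cross-terms c_i = x_i·y_{i+1} − x_{i+1}·y_i:
  -28, -20, 40  ⇒  2A = -8, A = -4.
Then Σ (y_i + y_{i+1})·c_i = -64, so ȳ = -64 / (6·(-4)) = 8/3.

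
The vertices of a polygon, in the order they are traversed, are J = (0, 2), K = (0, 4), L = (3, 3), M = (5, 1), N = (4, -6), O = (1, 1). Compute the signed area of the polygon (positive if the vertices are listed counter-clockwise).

-23

Apply the shoelace formula: 2A = Σ (x_i·y_{i+1} − x_{i+1}·y_i), indices taken mod 6.
Σ = (0) + (-12) + (-12) + (-34) + (10) + (2) = -46
Signed area = Σ/2 = -23 (negative ⇒ clockwise traversal).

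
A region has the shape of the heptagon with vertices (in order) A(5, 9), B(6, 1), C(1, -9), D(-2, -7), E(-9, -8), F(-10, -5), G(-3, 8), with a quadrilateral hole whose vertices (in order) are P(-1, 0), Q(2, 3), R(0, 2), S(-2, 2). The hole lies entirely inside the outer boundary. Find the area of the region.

Outer boundary:
Apply the shoelace formula: 2A = Σ (x_i·y_{i+1} − x_{i+1}·y_i), indices taken mod 7.
Σ = (-49) + (-55) + (-25) + (-47) + (-35) + (-95) + (-67) = -373
Area = |Σ|/2 = 186.5.
Hole:
Apply the shoelace formula: 2A = Σ (x_i·y_{i+1} − x_{i+1}·y_i), indices taken mod 4.
P→Q: (-1)(3) − (2)(0) = -3
Q→R: (2)(2) − (0)(3) = 4
R→S: (0)(2) − (-2)(2) = 4
S→P: (-2)(0) − (-1)(2) = 2
Σ = 7
Area = |Σ|/2 = 3.5.
Net area = 186.5 − 3.5 = 183.

183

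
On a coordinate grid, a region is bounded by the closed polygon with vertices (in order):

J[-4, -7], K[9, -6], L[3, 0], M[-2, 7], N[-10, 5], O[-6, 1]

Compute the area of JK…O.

Apply the surveyor's formula: 2A = Σ (x_i·y_{i+1} − x_{i+1}·y_i), indices taken mod 6.
J→K: (-4)(-6) − (9)(-7) = 87
K→L: (9)(0) − (3)(-6) = 18
L→M: (3)(7) − (-2)(0) = 21
M→N: (-2)(5) − (-10)(7) = 60
N→O: (-10)(1) − (-6)(5) = 20
O→J: (-6)(-7) − (-4)(1) = 46
Σ = 252
Area = |Σ|/2 = 126.

126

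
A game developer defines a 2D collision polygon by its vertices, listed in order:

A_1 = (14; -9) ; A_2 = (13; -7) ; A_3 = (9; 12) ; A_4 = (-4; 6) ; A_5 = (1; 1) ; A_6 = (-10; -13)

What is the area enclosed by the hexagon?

Apply the shoelace (surveyor's) formula: 2A = Σ (x_i·y_{i+1} − x_{i+1}·y_i), indices taken mod 6.
Cross-terms: 19, 219, 102, -10, -3, 272  ⇒  Σ = 599
Area = |Σ|/2 = 299.5.

299.5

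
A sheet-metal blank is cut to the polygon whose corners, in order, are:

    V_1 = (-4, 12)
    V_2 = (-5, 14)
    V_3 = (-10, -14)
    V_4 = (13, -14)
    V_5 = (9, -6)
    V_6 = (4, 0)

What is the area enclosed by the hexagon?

328

Apply the surveyor's formula: 2A = Σ (x_i·y_{i+1} − x_{i+1}·y_i), indices taken mod 6.
V_1→V_2: (-4)(14) − (-5)(12) = 4
V_2→V_3: (-5)(-14) − (-10)(14) = 210
V_3→V_4: (-10)(-14) − (13)(-14) = 322
V_4→V_5: (13)(-6) − (9)(-14) = 48
V_5→V_6: (9)(0) − (4)(-6) = 24
V_6→V_1: (4)(12) − (-4)(0) = 48
Σ = 656
Area = |Σ|/2 = 328.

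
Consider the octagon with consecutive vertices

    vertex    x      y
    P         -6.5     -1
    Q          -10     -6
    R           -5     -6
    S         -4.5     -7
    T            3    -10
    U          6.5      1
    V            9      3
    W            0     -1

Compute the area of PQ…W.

P→Q: (-6.5)(-6) − (-10)(-1) = 29
Q→R: (-10)(-6) − (-5)(-6) = 30
R→S: (-5)(-7) − (-4.5)(-6) = 8
S→T: (-4.5)(-10) − (3)(-7) = 66
T→U: (3)(1) − (6.5)(-10) = 68
U→V: (6.5)(3) − (9)(1) = 10.5
V→W: (9)(-1) − (0)(3) = -9
W→P: (0)(-1) − (-6.5)(-1) = -6.5
Σ = 196
Area = |Σ|/2 = 98.

98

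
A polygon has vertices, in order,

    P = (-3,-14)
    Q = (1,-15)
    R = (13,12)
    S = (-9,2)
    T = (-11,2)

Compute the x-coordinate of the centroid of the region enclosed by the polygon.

83/141

Apply the shoelace (surveyor's) formula. First the cross-terms c_i = x_i·y_{i+1} − x_{i+1}·y_i:
  59, 207, 134, 4, 160  ⇒  2A = 564, A = 282.
Then Σ (x_i + x_{i+1})·c_i = 996, so x̄ = 996 / (6·282) = 83/141.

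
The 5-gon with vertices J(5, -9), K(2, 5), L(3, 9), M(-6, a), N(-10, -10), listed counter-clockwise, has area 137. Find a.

Write out the shoelace sum; only the two edges meeting at M involve a:
2·Area = [(3·a − (-6)·9) + ((-6)·(-10) − (-10)·a)] + 186
       = 13·a + 300 = 274
⇒ a = -2.

-2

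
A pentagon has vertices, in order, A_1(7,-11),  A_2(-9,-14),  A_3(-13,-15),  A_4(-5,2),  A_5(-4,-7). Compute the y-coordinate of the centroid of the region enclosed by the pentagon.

Apply Gauss's area formula. First the cross-terms c_i = x_i·y_{i+1} − x_{i+1}·y_i:
  -197, -47, -101, 43, 93  ⇒  2A = -209, A = -104.5.
Then Σ (y_i + y_{i+1})·c_i = 5712, so ȳ = 5712 / (6·(-104.5)) = -1904/209.

-1904/209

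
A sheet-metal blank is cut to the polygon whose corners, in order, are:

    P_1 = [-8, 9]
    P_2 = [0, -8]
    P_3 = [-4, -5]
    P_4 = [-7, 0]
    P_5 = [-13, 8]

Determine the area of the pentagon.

Σ = (64) + (-32) + (-35) + (-56) + (-53) = -112
Area = |Σ|/2 = 56.

56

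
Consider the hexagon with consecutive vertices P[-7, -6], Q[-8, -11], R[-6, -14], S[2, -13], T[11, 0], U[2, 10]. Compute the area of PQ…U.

Cross-terms: 29, 46, 106, 143, 110, 58  ⇒  Σ = 492
Area = |Σ|/2 = 246.

246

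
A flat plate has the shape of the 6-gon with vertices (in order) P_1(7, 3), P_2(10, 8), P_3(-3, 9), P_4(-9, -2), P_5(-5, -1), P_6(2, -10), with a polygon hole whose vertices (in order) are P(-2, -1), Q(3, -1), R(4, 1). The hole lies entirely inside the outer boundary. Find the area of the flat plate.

Outer boundary:
Apply the shoelace formula: 2A = Σ (x_i·y_{i+1} − x_{i+1}·y_i), indices taken mod 6.
Σ = (26) + (114) + (87) + (-1) + (52) + (76) = 354
Area = |Σ|/2 = 177.
Hole:
Cross-terms: 5, 7, -2  ⇒  Σ = 10
Area = |Σ|/2 = 5.
Net area = 177 − 5 = 172.

172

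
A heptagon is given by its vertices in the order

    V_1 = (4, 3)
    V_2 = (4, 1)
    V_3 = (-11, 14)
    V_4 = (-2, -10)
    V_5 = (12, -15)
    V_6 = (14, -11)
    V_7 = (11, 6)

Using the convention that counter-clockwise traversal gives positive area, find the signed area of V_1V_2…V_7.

319.5

Σ = (-8) + (67) + (138) + (150) + (78) + (205) + (9) = 639
Signed area = Σ/2 = 319.5 (positive ⇒ counter-clockwise traversal).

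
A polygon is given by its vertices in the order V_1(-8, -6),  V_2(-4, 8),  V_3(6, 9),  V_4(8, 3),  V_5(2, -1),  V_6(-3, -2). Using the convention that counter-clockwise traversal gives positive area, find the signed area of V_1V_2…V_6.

-122.5

Apply the shoelace (surveyor's) formula: 2A = Σ (x_i·y_{i+1} − x_{i+1}·y_i), indices taken mod 6.
Σ = (-88) + (-84) + (-54) + (-14) + (-7) + (2) = -245
Signed area = Σ/2 = -122.5 (negative ⇒ clockwise traversal).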